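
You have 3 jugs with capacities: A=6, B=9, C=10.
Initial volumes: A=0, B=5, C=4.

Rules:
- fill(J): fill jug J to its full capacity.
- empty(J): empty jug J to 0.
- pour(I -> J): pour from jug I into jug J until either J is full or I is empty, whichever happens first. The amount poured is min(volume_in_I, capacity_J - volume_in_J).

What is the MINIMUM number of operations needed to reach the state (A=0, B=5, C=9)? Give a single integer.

Answer: 5

Derivation:
BFS from (A=0, B=5, C=4). One shortest path:
  1. empty(C) -> (A=0 B=5 C=0)
  2. pour(B -> A) -> (A=5 B=0 C=0)
  3. fill(B) -> (A=5 B=9 C=0)
  4. pour(B -> C) -> (A=5 B=0 C=9)
  5. pour(A -> B) -> (A=0 B=5 C=9)
Reached target in 5 moves.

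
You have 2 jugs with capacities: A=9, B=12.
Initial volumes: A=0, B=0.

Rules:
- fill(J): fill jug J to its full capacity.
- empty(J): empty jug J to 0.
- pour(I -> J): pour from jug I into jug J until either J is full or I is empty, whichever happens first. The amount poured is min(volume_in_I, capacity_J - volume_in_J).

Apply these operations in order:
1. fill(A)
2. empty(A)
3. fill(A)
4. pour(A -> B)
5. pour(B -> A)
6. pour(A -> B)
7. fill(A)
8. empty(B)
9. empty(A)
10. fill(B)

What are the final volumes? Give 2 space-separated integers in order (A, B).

Step 1: fill(A) -> (A=9 B=0)
Step 2: empty(A) -> (A=0 B=0)
Step 3: fill(A) -> (A=9 B=0)
Step 4: pour(A -> B) -> (A=0 B=9)
Step 5: pour(B -> A) -> (A=9 B=0)
Step 6: pour(A -> B) -> (A=0 B=9)
Step 7: fill(A) -> (A=9 B=9)
Step 8: empty(B) -> (A=9 B=0)
Step 9: empty(A) -> (A=0 B=0)
Step 10: fill(B) -> (A=0 B=12)

Answer: 0 12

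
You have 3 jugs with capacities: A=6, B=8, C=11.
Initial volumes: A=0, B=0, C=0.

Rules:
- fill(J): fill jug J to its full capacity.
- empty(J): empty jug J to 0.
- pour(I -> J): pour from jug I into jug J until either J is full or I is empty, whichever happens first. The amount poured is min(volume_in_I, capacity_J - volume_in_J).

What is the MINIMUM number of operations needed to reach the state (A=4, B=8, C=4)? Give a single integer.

BFS from (A=0, B=0, C=0). One shortest path:
  1. fill(B) -> (A=0 B=8 C=0)
  2. pour(B -> A) -> (A=6 B=2 C=0)
  3. pour(B -> C) -> (A=6 B=0 C=2)
  4. fill(B) -> (A=6 B=8 C=2)
  5. pour(B -> C) -> (A=6 B=0 C=10)
  6. pour(A -> B) -> (A=0 B=6 C=10)
  7. pour(C -> A) -> (A=6 B=6 C=4)
  8. pour(A -> B) -> (A=4 B=8 C=4)
Reached target in 8 moves.

Answer: 8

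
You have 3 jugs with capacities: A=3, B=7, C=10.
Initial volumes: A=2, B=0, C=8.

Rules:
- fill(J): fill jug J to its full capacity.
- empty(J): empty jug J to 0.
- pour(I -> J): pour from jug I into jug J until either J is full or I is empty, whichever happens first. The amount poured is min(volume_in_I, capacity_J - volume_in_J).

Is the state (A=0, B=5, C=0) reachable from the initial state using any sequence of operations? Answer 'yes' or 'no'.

BFS from (A=2, B=0, C=8):
  1. empty(A) -> (A=0 B=0 C=8)
  2. fill(B) -> (A=0 B=7 C=8)
  3. pour(B -> C) -> (A=0 B=5 C=10)
  4. empty(C) -> (A=0 B=5 C=0)
Target reached → yes.

Answer: yes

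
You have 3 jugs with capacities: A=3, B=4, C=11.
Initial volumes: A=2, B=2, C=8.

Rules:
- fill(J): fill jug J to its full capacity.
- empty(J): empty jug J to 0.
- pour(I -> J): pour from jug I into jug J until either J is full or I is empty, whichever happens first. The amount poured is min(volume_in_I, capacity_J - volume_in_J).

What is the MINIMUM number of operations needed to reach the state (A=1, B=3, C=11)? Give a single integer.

Answer: 4

Derivation:
BFS from (A=2, B=2, C=8). One shortest path:
  1. fill(C) -> (A=2 B=2 C=11)
  2. pour(C -> A) -> (A=3 B=2 C=10)
  3. pour(A -> B) -> (A=1 B=4 C=10)
  4. pour(B -> C) -> (A=1 B=3 C=11)
Reached target in 4 moves.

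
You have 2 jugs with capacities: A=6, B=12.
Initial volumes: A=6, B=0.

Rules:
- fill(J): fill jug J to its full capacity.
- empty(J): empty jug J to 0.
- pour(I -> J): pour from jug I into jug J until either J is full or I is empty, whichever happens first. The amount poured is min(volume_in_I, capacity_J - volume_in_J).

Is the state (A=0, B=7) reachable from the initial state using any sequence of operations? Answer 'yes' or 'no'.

BFS explored all 6 reachable states.
Reachable set includes: (0,0), (0,6), (0,12), (6,0), (6,6), (6,12)
Target (A=0, B=7) not in reachable set → no.

Answer: no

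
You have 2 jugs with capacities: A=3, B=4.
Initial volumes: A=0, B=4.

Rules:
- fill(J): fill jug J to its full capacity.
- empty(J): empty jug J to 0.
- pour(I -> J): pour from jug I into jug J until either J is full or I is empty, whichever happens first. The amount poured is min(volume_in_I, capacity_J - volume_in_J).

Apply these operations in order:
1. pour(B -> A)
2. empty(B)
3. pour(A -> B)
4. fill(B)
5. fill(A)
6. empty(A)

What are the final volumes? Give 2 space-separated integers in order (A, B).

Answer: 0 4

Derivation:
Step 1: pour(B -> A) -> (A=3 B=1)
Step 2: empty(B) -> (A=3 B=0)
Step 3: pour(A -> B) -> (A=0 B=3)
Step 4: fill(B) -> (A=0 B=4)
Step 5: fill(A) -> (A=3 B=4)
Step 6: empty(A) -> (A=0 B=4)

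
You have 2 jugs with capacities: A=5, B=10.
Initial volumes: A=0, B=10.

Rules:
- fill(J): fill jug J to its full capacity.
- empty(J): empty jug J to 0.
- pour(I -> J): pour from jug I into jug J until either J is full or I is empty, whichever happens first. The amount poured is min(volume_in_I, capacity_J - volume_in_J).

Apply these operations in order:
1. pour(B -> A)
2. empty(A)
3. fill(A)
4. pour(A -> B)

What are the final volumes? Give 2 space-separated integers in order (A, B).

Step 1: pour(B -> A) -> (A=5 B=5)
Step 2: empty(A) -> (A=0 B=5)
Step 3: fill(A) -> (A=5 B=5)
Step 4: pour(A -> B) -> (A=0 B=10)

Answer: 0 10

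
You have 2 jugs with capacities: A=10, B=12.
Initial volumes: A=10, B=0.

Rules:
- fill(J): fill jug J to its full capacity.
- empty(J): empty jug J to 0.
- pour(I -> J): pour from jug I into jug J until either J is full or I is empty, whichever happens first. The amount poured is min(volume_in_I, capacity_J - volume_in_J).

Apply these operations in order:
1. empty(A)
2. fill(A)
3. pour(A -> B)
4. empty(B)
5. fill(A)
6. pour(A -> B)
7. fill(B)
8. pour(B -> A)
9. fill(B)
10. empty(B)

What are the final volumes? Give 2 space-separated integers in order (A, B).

Step 1: empty(A) -> (A=0 B=0)
Step 2: fill(A) -> (A=10 B=0)
Step 3: pour(A -> B) -> (A=0 B=10)
Step 4: empty(B) -> (A=0 B=0)
Step 5: fill(A) -> (A=10 B=0)
Step 6: pour(A -> B) -> (A=0 B=10)
Step 7: fill(B) -> (A=0 B=12)
Step 8: pour(B -> A) -> (A=10 B=2)
Step 9: fill(B) -> (A=10 B=12)
Step 10: empty(B) -> (A=10 B=0)

Answer: 10 0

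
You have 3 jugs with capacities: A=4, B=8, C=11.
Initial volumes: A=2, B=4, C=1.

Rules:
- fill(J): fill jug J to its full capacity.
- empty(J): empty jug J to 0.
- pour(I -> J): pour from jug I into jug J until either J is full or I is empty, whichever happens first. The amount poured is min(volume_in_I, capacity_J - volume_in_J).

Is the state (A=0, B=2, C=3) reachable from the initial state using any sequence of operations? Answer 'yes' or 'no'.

BFS from (A=2, B=4, C=1):
  1. empty(B) -> (A=2 B=0 C=1)
  2. fill(C) -> (A=2 B=0 C=11)
  3. pour(C -> B) -> (A=2 B=8 C=3)
  4. empty(B) -> (A=2 B=0 C=3)
  5. pour(A -> B) -> (A=0 B=2 C=3)
Target reached → yes.

Answer: yes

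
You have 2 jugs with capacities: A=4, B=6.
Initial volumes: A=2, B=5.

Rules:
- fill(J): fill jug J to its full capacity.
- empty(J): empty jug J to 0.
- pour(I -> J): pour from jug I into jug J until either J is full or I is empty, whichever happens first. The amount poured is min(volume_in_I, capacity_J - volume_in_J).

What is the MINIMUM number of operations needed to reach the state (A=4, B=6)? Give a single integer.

BFS from (A=2, B=5). One shortest path:
  1. fill(A) -> (A=4 B=5)
  2. fill(B) -> (A=4 B=6)
Reached target in 2 moves.

Answer: 2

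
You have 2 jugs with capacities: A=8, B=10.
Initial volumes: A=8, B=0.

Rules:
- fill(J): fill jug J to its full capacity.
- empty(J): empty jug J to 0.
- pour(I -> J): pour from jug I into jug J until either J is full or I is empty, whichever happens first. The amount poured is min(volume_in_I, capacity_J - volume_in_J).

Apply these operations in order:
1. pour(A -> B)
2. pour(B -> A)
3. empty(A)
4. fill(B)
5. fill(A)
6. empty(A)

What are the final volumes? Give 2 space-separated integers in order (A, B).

Step 1: pour(A -> B) -> (A=0 B=8)
Step 2: pour(B -> A) -> (A=8 B=0)
Step 3: empty(A) -> (A=0 B=0)
Step 4: fill(B) -> (A=0 B=10)
Step 5: fill(A) -> (A=8 B=10)
Step 6: empty(A) -> (A=0 B=10)

Answer: 0 10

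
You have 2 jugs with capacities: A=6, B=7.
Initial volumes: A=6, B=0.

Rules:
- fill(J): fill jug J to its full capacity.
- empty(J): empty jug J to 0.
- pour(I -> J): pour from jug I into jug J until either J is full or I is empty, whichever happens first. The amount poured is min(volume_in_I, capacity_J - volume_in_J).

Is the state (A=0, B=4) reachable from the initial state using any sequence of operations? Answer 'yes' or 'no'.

BFS from (A=6, B=0):
  1. pour(A -> B) -> (A=0 B=6)
  2. fill(A) -> (A=6 B=6)
  3. pour(A -> B) -> (A=5 B=7)
  4. empty(B) -> (A=5 B=0)
  5. pour(A -> B) -> (A=0 B=5)
  6. fill(A) -> (A=6 B=5)
  7. pour(A -> B) -> (A=4 B=7)
  8. empty(B) -> (A=4 B=0)
  9. pour(A -> B) -> (A=0 B=4)
Target reached → yes.

Answer: yes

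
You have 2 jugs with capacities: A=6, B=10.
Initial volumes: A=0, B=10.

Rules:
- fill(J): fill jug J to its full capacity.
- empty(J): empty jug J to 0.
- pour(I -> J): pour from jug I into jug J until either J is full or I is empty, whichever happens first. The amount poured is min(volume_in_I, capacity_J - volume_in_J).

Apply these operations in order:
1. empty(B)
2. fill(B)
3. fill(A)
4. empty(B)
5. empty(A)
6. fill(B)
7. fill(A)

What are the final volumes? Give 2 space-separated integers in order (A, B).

Answer: 6 10

Derivation:
Step 1: empty(B) -> (A=0 B=0)
Step 2: fill(B) -> (A=0 B=10)
Step 3: fill(A) -> (A=6 B=10)
Step 4: empty(B) -> (A=6 B=0)
Step 5: empty(A) -> (A=0 B=0)
Step 6: fill(B) -> (A=0 B=10)
Step 7: fill(A) -> (A=6 B=10)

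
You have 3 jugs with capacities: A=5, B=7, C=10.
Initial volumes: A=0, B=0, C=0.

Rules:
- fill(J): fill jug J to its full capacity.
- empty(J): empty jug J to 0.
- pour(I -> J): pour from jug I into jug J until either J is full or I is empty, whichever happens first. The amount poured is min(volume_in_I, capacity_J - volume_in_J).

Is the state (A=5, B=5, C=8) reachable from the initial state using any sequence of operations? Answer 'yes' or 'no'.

BFS from (A=0, B=0, C=0):
  1. fill(A) -> (A=5 B=0 C=0)
  2. fill(C) -> (A=5 B=0 C=10)
  3. pour(A -> B) -> (A=0 B=5 C=10)
  4. fill(A) -> (A=5 B=5 C=10)
  5. pour(C -> B) -> (A=5 B=7 C=8)
  6. empty(B) -> (A=5 B=0 C=8)
  7. pour(A -> B) -> (A=0 B=5 C=8)
  8. fill(A) -> (A=5 B=5 C=8)
Target reached → yes.

Answer: yes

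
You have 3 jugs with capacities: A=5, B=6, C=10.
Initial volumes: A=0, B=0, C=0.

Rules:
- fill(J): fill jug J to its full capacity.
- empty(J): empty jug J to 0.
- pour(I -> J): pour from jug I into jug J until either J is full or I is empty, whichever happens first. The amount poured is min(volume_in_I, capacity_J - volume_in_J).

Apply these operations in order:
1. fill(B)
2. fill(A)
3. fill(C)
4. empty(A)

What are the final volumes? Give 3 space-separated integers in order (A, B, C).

Answer: 0 6 10

Derivation:
Step 1: fill(B) -> (A=0 B=6 C=0)
Step 2: fill(A) -> (A=5 B=6 C=0)
Step 3: fill(C) -> (A=5 B=6 C=10)
Step 4: empty(A) -> (A=0 B=6 C=10)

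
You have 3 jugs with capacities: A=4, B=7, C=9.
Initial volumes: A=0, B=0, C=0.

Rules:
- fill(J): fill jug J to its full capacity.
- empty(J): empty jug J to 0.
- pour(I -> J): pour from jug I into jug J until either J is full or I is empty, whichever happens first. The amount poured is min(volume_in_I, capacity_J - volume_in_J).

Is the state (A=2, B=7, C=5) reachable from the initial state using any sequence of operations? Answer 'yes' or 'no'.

Answer: yes

Derivation:
BFS from (A=0, B=0, C=0):
  1. fill(B) -> (A=0 B=7 C=0)
  2. pour(B -> C) -> (A=0 B=0 C=7)
  3. fill(B) -> (A=0 B=7 C=7)
  4. pour(B -> A) -> (A=4 B=3 C=7)
  5. pour(A -> C) -> (A=2 B=3 C=9)
  6. pour(C -> B) -> (A=2 B=7 C=5)
Target reached → yes.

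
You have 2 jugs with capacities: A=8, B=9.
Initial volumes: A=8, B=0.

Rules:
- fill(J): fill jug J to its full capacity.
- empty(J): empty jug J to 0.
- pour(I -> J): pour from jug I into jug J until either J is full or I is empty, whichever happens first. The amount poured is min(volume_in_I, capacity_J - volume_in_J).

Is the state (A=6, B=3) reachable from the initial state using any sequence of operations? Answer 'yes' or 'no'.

Answer: no

Derivation:
BFS explored all 34 reachable states.
Reachable set includes: (0,0), (0,1), (0,2), (0,3), (0,4), (0,5), (0,6), (0,7), (0,8), (0,9), (1,0), (1,9) ...
Target (A=6, B=3) not in reachable set → no.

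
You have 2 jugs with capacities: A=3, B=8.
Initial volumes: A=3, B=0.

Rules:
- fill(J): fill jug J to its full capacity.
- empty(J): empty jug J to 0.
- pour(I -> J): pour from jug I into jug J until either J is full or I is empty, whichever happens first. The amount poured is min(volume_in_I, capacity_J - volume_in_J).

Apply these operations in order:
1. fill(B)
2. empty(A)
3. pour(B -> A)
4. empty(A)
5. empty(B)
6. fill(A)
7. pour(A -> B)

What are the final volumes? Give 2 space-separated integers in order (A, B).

Answer: 0 3

Derivation:
Step 1: fill(B) -> (A=3 B=8)
Step 2: empty(A) -> (A=0 B=8)
Step 3: pour(B -> A) -> (A=3 B=5)
Step 4: empty(A) -> (A=0 B=5)
Step 5: empty(B) -> (A=0 B=0)
Step 6: fill(A) -> (A=3 B=0)
Step 7: pour(A -> B) -> (A=0 B=3)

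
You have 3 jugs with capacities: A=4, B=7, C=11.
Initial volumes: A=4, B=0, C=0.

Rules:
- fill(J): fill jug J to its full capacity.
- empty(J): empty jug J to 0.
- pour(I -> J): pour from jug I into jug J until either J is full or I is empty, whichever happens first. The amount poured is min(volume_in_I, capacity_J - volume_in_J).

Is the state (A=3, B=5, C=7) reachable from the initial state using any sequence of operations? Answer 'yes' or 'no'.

Answer: no

Derivation:
BFS explored all 300 reachable states.
Reachable set includes: (0,0,0), (0,0,1), (0,0,2), (0,0,3), (0,0,4), (0,0,5), (0,0,6), (0,0,7), (0,0,8), (0,0,9), (0,0,10), (0,0,11) ...
Target (A=3, B=5, C=7) not in reachable set → no.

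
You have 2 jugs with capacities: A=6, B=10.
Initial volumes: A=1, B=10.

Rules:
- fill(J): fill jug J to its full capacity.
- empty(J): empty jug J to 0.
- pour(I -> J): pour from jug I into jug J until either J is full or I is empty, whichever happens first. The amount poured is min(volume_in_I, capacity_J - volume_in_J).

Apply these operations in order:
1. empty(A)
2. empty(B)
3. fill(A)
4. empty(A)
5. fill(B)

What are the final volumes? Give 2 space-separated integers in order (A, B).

Answer: 0 10

Derivation:
Step 1: empty(A) -> (A=0 B=10)
Step 2: empty(B) -> (A=0 B=0)
Step 3: fill(A) -> (A=6 B=0)
Step 4: empty(A) -> (A=0 B=0)
Step 5: fill(B) -> (A=0 B=10)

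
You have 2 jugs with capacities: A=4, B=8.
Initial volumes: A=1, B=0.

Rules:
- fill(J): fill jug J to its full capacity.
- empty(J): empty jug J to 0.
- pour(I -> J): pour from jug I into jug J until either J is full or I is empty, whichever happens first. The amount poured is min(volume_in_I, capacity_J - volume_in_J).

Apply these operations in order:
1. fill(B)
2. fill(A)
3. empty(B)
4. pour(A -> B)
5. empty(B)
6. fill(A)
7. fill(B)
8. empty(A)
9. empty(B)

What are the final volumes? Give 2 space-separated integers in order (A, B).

Answer: 0 0

Derivation:
Step 1: fill(B) -> (A=1 B=8)
Step 2: fill(A) -> (A=4 B=8)
Step 3: empty(B) -> (A=4 B=0)
Step 4: pour(A -> B) -> (A=0 B=4)
Step 5: empty(B) -> (A=0 B=0)
Step 6: fill(A) -> (A=4 B=0)
Step 7: fill(B) -> (A=4 B=8)
Step 8: empty(A) -> (A=0 B=8)
Step 9: empty(B) -> (A=0 B=0)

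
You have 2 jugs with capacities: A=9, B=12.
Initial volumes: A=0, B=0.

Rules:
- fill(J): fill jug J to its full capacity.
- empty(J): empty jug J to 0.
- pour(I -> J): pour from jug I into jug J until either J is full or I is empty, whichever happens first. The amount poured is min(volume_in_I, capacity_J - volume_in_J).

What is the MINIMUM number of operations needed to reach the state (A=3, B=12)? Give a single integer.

Answer: 5

Derivation:
BFS from (A=0, B=0). One shortest path:
  1. fill(B) -> (A=0 B=12)
  2. pour(B -> A) -> (A=9 B=3)
  3. empty(A) -> (A=0 B=3)
  4. pour(B -> A) -> (A=3 B=0)
  5. fill(B) -> (A=3 B=12)
Reached target in 5 moves.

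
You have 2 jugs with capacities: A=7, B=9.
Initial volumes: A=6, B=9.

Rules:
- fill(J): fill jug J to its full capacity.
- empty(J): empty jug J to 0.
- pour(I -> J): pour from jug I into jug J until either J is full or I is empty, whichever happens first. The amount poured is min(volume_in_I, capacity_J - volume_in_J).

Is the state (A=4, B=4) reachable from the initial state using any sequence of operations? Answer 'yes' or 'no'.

BFS explored all 32 reachable states.
Reachable set includes: (0,0), (0,1), (0,2), (0,3), (0,4), (0,5), (0,6), (0,7), (0,8), (0,9), (1,0), (1,9) ...
Target (A=4, B=4) not in reachable set → no.

Answer: no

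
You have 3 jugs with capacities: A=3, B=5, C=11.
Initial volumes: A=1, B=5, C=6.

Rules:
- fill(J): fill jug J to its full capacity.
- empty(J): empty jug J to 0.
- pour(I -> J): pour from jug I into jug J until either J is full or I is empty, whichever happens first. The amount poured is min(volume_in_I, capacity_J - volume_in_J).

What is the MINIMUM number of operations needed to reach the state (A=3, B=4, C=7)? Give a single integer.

Answer: 6

Derivation:
BFS from (A=1, B=5, C=6). One shortest path:
  1. pour(A -> C) -> (A=0 B=5 C=7)
  2. pour(B -> A) -> (A=3 B=2 C=7)
  3. empty(A) -> (A=0 B=2 C=7)
  4. pour(B -> A) -> (A=2 B=0 C=7)
  5. fill(B) -> (A=2 B=5 C=7)
  6. pour(B -> A) -> (A=3 B=4 C=7)
Reached target in 6 moves.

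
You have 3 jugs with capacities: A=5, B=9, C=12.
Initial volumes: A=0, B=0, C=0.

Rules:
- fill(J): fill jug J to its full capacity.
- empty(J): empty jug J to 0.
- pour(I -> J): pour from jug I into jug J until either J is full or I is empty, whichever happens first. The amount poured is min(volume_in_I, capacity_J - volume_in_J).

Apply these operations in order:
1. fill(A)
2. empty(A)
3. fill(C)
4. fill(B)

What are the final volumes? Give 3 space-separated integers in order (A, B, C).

Step 1: fill(A) -> (A=5 B=0 C=0)
Step 2: empty(A) -> (A=0 B=0 C=0)
Step 3: fill(C) -> (A=0 B=0 C=12)
Step 4: fill(B) -> (A=0 B=9 C=12)

Answer: 0 9 12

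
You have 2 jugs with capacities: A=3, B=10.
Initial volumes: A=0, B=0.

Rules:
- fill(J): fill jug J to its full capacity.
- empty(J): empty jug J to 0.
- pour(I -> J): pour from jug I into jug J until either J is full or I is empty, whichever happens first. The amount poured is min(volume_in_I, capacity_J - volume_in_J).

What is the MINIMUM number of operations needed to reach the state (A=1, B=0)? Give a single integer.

BFS from (A=0, B=0). One shortest path:
  1. fill(B) -> (A=0 B=10)
  2. pour(B -> A) -> (A=3 B=7)
  3. empty(A) -> (A=0 B=7)
  4. pour(B -> A) -> (A=3 B=4)
  5. empty(A) -> (A=0 B=4)
  6. pour(B -> A) -> (A=3 B=1)
  7. empty(A) -> (A=0 B=1)
  8. pour(B -> A) -> (A=1 B=0)
Reached target in 8 moves.

Answer: 8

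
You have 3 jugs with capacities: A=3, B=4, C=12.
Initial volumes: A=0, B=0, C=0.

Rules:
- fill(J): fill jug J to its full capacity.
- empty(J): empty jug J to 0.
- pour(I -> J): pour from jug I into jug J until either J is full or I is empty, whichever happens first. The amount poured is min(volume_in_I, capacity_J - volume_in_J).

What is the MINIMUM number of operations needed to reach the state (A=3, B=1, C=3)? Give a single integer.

Answer: 4

Derivation:
BFS from (A=0, B=0, C=0). One shortest path:
  1. fill(A) -> (A=3 B=0 C=0)
  2. fill(B) -> (A=3 B=4 C=0)
  3. pour(A -> C) -> (A=0 B=4 C=3)
  4. pour(B -> A) -> (A=3 B=1 C=3)
Reached target in 4 moves.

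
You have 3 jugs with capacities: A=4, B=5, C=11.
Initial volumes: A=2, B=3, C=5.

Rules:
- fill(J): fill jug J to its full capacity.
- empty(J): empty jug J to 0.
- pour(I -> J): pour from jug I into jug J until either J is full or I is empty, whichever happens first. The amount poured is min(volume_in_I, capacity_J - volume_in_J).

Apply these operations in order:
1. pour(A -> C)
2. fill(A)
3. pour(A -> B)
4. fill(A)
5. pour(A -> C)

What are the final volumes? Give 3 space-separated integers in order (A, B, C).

Answer: 0 5 11

Derivation:
Step 1: pour(A -> C) -> (A=0 B=3 C=7)
Step 2: fill(A) -> (A=4 B=3 C=7)
Step 3: pour(A -> B) -> (A=2 B=5 C=7)
Step 4: fill(A) -> (A=4 B=5 C=7)
Step 5: pour(A -> C) -> (A=0 B=5 C=11)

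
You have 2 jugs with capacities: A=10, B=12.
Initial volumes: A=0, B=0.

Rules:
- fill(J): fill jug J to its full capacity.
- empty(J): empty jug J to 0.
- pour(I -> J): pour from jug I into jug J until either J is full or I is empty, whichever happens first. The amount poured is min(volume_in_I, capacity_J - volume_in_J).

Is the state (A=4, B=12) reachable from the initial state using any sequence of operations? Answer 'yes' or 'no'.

BFS from (A=0, B=0):
  1. fill(B) -> (A=0 B=12)
  2. pour(B -> A) -> (A=10 B=2)
  3. empty(A) -> (A=0 B=2)
  4. pour(B -> A) -> (A=2 B=0)
  5. fill(B) -> (A=2 B=12)
  6. pour(B -> A) -> (A=10 B=4)
  7. empty(A) -> (A=0 B=4)
  8. pour(B -> A) -> (A=4 B=0)
  9. fill(B) -> (A=4 B=12)
Target reached → yes.

Answer: yes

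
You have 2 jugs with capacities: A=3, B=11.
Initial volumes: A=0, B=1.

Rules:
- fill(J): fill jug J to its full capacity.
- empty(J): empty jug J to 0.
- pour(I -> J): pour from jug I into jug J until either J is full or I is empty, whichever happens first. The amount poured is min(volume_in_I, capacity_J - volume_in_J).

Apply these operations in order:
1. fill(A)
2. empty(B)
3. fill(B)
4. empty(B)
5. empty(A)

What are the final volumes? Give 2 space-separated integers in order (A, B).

Step 1: fill(A) -> (A=3 B=1)
Step 2: empty(B) -> (A=3 B=0)
Step 3: fill(B) -> (A=3 B=11)
Step 4: empty(B) -> (A=3 B=0)
Step 5: empty(A) -> (A=0 B=0)

Answer: 0 0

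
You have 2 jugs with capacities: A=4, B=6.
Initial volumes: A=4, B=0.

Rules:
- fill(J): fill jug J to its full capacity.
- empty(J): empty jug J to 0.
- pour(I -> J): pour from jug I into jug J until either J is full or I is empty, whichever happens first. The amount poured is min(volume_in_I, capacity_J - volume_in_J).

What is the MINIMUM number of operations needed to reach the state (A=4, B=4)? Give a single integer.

Answer: 2

Derivation:
BFS from (A=4, B=0). One shortest path:
  1. pour(A -> B) -> (A=0 B=4)
  2. fill(A) -> (A=4 B=4)
Reached target in 2 moves.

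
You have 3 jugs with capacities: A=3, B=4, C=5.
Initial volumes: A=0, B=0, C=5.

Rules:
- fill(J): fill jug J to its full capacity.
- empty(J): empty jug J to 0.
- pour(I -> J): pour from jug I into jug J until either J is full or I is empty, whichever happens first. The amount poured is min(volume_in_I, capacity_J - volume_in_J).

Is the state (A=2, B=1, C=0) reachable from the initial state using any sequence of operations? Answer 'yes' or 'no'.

BFS from (A=0, B=0, C=5):
  1. fill(A) -> (A=3 B=0 C=5)
  2. pour(A -> B) -> (A=0 B=3 C=5)
  3. pour(C -> A) -> (A=3 B=3 C=2)
  4. pour(A -> B) -> (A=2 B=4 C=2)
  5. pour(B -> C) -> (A=2 B=1 C=5)
  6. empty(C) -> (A=2 B=1 C=0)
Target reached → yes.

Answer: yes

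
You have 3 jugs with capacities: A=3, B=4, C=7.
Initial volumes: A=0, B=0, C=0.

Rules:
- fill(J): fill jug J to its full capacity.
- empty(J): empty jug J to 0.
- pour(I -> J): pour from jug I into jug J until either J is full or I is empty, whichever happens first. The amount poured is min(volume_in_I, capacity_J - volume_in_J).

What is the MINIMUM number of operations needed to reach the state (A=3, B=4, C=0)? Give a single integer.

BFS from (A=0, B=0, C=0). One shortest path:
  1. fill(A) -> (A=3 B=0 C=0)
  2. fill(B) -> (A=3 B=4 C=0)
Reached target in 2 moves.

Answer: 2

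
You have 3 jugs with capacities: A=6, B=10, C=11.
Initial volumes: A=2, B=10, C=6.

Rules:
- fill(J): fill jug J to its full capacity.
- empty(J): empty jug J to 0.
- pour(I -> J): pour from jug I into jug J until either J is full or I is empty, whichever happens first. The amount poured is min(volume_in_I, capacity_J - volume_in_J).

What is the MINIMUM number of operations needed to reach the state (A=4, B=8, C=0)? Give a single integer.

BFS from (A=2, B=10, C=6). One shortest path:
  1. pour(A -> C) -> (A=0 B=10 C=8)
  2. pour(B -> A) -> (A=6 B=4 C=8)
  3. empty(A) -> (A=0 B=4 C=8)
  4. pour(B -> A) -> (A=4 B=0 C=8)
  5. pour(C -> B) -> (A=4 B=8 C=0)
Reached target in 5 moves.

Answer: 5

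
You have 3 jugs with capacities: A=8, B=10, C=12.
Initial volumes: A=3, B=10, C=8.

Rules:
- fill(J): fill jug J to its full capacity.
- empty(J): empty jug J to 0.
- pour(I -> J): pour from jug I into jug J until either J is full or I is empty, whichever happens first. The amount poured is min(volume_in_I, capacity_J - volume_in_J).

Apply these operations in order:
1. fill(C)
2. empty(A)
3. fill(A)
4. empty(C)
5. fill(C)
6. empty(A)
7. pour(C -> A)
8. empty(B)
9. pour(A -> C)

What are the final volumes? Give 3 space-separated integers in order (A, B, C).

Step 1: fill(C) -> (A=3 B=10 C=12)
Step 2: empty(A) -> (A=0 B=10 C=12)
Step 3: fill(A) -> (A=8 B=10 C=12)
Step 4: empty(C) -> (A=8 B=10 C=0)
Step 5: fill(C) -> (A=8 B=10 C=12)
Step 6: empty(A) -> (A=0 B=10 C=12)
Step 7: pour(C -> A) -> (A=8 B=10 C=4)
Step 8: empty(B) -> (A=8 B=0 C=4)
Step 9: pour(A -> C) -> (A=0 B=0 C=12)

Answer: 0 0 12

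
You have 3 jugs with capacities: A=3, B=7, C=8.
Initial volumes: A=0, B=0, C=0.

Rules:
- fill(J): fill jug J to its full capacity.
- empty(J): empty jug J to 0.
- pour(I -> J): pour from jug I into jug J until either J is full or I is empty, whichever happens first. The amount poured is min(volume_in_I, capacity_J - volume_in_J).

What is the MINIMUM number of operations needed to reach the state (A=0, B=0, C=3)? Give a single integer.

BFS from (A=0, B=0, C=0). One shortest path:
  1. fill(A) -> (A=3 B=0 C=0)
  2. pour(A -> C) -> (A=0 B=0 C=3)
Reached target in 2 moves.

Answer: 2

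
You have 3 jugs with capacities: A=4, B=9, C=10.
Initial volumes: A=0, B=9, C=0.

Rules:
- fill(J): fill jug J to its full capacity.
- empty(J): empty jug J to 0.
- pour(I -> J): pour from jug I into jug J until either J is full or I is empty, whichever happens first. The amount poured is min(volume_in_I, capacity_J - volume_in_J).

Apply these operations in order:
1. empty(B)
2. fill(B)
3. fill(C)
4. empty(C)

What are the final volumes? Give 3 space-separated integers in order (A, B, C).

Step 1: empty(B) -> (A=0 B=0 C=0)
Step 2: fill(B) -> (A=0 B=9 C=0)
Step 3: fill(C) -> (A=0 B=9 C=10)
Step 4: empty(C) -> (A=0 B=9 C=0)

Answer: 0 9 0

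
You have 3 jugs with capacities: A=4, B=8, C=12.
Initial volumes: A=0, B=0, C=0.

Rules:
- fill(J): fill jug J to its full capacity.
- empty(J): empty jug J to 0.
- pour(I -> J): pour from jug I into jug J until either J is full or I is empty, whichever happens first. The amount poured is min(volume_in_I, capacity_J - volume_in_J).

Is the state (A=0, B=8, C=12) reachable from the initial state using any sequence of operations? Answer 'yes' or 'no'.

Answer: yes

Derivation:
BFS from (A=0, B=0, C=0):
  1. fill(B) -> (A=0 B=8 C=0)
  2. fill(C) -> (A=0 B=8 C=12)
Target reached → yes.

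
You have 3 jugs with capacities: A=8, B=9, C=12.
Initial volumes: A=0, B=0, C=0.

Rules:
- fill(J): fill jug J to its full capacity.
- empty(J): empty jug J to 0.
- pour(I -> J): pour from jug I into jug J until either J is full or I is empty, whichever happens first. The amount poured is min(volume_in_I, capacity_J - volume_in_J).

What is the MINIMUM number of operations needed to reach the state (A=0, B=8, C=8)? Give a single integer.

Answer: 4

Derivation:
BFS from (A=0, B=0, C=0). One shortest path:
  1. fill(A) -> (A=8 B=0 C=0)
  2. pour(A -> B) -> (A=0 B=8 C=0)
  3. fill(A) -> (A=8 B=8 C=0)
  4. pour(A -> C) -> (A=0 B=8 C=8)
Reached target in 4 moves.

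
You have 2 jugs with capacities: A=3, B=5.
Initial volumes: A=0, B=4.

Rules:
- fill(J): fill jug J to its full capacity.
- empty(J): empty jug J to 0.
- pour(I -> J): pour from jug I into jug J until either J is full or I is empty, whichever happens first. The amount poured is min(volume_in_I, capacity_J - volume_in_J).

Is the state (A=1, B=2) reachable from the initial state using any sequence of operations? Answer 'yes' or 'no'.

Answer: no

Derivation:
BFS explored all 16 reachable states.
Reachable set includes: (0,0), (0,1), (0,2), (0,3), (0,4), (0,5), (1,0), (1,5), (2,0), (2,5), (3,0), (3,1) ...
Target (A=1, B=2) not in reachable set → no.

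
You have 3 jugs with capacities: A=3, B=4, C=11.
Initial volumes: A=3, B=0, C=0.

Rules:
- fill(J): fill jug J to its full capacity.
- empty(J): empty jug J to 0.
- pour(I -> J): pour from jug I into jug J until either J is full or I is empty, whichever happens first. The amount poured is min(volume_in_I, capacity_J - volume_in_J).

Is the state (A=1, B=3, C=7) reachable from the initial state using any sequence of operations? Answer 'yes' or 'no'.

Answer: no

Derivation:
BFS explored all 180 reachable states.
Reachable set includes: (0,0,0), (0,0,1), (0,0,2), (0,0,3), (0,0,4), (0,0,5), (0,0,6), (0,0,7), (0,0,8), (0,0,9), (0,0,10), (0,0,11) ...
Target (A=1, B=3, C=7) not in reachable set → no.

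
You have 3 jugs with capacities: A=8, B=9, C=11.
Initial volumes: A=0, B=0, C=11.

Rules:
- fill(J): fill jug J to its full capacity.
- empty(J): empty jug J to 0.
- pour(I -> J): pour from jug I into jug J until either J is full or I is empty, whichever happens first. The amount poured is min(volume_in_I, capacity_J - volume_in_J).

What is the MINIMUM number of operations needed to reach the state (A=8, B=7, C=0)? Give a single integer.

BFS from (A=0, B=0, C=11). One shortest path:
  1. fill(A) -> (A=8 B=0 C=11)
  2. fill(B) -> (A=8 B=9 C=11)
  3. empty(C) -> (A=8 B=9 C=0)
  4. pour(B -> C) -> (A=8 B=0 C=9)
  5. fill(B) -> (A=8 B=9 C=9)
  6. pour(B -> C) -> (A=8 B=7 C=11)
  7. empty(C) -> (A=8 B=7 C=0)
Reached target in 7 moves.

Answer: 7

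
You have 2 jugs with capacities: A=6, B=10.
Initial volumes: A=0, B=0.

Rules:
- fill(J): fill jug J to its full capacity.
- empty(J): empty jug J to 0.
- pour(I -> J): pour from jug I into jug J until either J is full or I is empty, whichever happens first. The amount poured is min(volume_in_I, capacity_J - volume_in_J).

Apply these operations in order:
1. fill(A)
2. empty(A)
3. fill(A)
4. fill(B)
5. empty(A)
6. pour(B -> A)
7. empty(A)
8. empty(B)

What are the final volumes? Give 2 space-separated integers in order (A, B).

Answer: 0 0

Derivation:
Step 1: fill(A) -> (A=6 B=0)
Step 2: empty(A) -> (A=0 B=0)
Step 3: fill(A) -> (A=6 B=0)
Step 4: fill(B) -> (A=6 B=10)
Step 5: empty(A) -> (A=0 B=10)
Step 6: pour(B -> A) -> (A=6 B=4)
Step 7: empty(A) -> (A=0 B=4)
Step 8: empty(B) -> (A=0 B=0)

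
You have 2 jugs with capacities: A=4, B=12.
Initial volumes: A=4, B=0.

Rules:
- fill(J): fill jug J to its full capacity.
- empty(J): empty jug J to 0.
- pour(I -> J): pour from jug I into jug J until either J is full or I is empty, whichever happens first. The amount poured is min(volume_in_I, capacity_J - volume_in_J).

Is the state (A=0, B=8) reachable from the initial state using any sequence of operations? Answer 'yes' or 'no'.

Answer: yes

Derivation:
BFS from (A=4, B=0):
  1. pour(A -> B) -> (A=0 B=4)
  2. fill(A) -> (A=4 B=4)
  3. pour(A -> B) -> (A=0 B=8)
Target reached → yes.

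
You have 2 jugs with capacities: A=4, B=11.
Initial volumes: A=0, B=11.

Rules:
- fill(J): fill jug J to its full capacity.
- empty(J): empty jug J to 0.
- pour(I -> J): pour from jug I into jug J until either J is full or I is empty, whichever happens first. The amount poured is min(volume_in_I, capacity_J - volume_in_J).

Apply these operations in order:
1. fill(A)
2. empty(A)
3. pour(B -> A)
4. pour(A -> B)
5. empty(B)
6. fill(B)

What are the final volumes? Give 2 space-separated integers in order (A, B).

Step 1: fill(A) -> (A=4 B=11)
Step 2: empty(A) -> (A=0 B=11)
Step 3: pour(B -> A) -> (A=4 B=7)
Step 4: pour(A -> B) -> (A=0 B=11)
Step 5: empty(B) -> (A=0 B=0)
Step 6: fill(B) -> (A=0 B=11)

Answer: 0 11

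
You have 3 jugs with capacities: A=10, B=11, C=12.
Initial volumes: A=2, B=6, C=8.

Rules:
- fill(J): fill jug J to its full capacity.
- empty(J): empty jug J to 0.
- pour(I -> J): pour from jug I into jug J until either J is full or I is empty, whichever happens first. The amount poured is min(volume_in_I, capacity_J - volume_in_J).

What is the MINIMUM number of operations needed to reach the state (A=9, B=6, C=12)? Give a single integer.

Answer: 6

Derivation:
BFS from (A=2, B=6, C=8). One shortest path:
  1. pour(C -> A) -> (A=10 B=6 C=0)
  2. pour(A -> B) -> (A=5 B=11 C=0)
  3. pour(B -> C) -> (A=5 B=0 C=11)
  4. fill(B) -> (A=5 B=11 C=11)
  5. pour(B -> A) -> (A=10 B=6 C=11)
  6. pour(A -> C) -> (A=9 B=6 C=12)
Reached target in 6 moves.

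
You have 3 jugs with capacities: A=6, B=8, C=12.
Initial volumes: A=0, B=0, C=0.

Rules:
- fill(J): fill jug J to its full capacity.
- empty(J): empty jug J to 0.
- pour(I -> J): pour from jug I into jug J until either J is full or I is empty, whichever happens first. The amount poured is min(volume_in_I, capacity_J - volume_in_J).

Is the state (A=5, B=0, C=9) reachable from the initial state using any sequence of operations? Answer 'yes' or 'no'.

Answer: no

Derivation:
BFS explored all 110 reachable states.
Reachable set includes: (0,0,0), (0,0,2), (0,0,4), (0,0,6), (0,0,8), (0,0,10), (0,0,12), (0,2,0), (0,2,2), (0,2,4), (0,2,6), (0,2,8) ...
Target (A=5, B=0, C=9) not in reachable set → no.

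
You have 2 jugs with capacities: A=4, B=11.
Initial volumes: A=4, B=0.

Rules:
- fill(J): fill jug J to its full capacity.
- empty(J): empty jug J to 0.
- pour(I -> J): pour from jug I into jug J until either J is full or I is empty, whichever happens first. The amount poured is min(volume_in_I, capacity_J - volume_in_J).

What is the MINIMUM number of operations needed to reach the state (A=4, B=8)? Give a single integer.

Answer: 4

Derivation:
BFS from (A=4, B=0). One shortest path:
  1. pour(A -> B) -> (A=0 B=4)
  2. fill(A) -> (A=4 B=4)
  3. pour(A -> B) -> (A=0 B=8)
  4. fill(A) -> (A=4 B=8)
Reached target in 4 moves.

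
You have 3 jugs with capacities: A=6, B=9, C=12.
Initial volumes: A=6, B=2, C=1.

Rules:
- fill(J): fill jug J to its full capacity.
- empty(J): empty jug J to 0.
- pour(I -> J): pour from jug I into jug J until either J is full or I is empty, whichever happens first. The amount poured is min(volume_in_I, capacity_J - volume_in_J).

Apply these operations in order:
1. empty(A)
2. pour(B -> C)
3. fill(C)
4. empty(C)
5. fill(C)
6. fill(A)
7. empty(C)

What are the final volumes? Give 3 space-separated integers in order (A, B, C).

Step 1: empty(A) -> (A=0 B=2 C=1)
Step 2: pour(B -> C) -> (A=0 B=0 C=3)
Step 3: fill(C) -> (A=0 B=0 C=12)
Step 4: empty(C) -> (A=0 B=0 C=0)
Step 5: fill(C) -> (A=0 B=0 C=12)
Step 6: fill(A) -> (A=6 B=0 C=12)
Step 7: empty(C) -> (A=6 B=0 C=0)

Answer: 6 0 0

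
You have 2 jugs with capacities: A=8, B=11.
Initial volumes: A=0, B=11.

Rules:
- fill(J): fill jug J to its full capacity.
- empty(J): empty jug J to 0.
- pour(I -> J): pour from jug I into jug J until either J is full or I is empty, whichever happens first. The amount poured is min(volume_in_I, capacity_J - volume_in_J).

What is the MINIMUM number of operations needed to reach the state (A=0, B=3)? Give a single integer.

BFS from (A=0, B=11). One shortest path:
  1. pour(B -> A) -> (A=8 B=3)
  2. empty(A) -> (A=0 B=3)
Reached target in 2 moves.

Answer: 2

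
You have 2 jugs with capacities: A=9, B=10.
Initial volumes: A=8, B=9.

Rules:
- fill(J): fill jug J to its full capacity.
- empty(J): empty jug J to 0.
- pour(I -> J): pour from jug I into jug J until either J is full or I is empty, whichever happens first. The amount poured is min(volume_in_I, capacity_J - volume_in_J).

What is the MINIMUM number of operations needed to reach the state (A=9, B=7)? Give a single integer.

BFS from (A=8, B=9). One shortest path:
  1. pour(A -> B) -> (A=7 B=10)
  2. empty(B) -> (A=7 B=0)
  3. pour(A -> B) -> (A=0 B=7)
  4. fill(A) -> (A=9 B=7)
Reached target in 4 moves.

Answer: 4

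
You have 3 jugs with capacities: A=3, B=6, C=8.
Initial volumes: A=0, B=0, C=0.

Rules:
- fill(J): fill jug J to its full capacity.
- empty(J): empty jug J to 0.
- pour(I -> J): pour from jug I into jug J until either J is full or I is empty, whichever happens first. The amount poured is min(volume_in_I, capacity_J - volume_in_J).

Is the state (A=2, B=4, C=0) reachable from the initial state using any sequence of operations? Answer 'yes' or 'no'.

BFS from (A=0, B=0, C=0):
  1. fill(C) -> (A=0 B=0 C=8)
  2. pour(C -> B) -> (A=0 B=6 C=2)
  3. pour(C -> A) -> (A=2 B=6 C=0)
  4. pour(B -> C) -> (A=2 B=0 C=6)
  5. fill(B) -> (A=2 B=6 C=6)
  6. pour(B -> C) -> (A=2 B=4 C=8)
  7. empty(C) -> (A=2 B=4 C=0)
Target reached → yes.

Answer: yes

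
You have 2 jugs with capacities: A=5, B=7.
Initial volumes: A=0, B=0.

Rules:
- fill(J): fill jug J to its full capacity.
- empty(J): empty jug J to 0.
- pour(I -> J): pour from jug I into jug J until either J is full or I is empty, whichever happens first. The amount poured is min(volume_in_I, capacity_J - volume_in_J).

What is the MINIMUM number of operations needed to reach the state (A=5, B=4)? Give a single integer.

Answer: 6

Derivation:
BFS from (A=0, B=0). One shortest path:
  1. fill(B) -> (A=0 B=7)
  2. pour(B -> A) -> (A=5 B=2)
  3. empty(A) -> (A=0 B=2)
  4. pour(B -> A) -> (A=2 B=0)
  5. fill(B) -> (A=2 B=7)
  6. pour(B -> A) -> (A=5 B=4)
Reached target in 6 moves.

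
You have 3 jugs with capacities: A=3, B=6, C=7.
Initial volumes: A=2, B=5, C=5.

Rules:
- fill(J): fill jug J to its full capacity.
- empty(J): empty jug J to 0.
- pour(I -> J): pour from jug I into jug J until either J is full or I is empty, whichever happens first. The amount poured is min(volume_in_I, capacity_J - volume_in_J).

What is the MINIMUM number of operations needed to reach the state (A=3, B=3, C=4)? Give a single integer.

Answer: 3

Derivation:
BFS from (A=2, B=5, C=5). One shortest path:
  1. empty(A) -> (A=0 B=5 C=5)
  2. pour(B -> C) -> (A=0 B=3 C=7)
  3. pour(C -> A) -> (A=3 B=3 C=4)
Reached target in 3 moves.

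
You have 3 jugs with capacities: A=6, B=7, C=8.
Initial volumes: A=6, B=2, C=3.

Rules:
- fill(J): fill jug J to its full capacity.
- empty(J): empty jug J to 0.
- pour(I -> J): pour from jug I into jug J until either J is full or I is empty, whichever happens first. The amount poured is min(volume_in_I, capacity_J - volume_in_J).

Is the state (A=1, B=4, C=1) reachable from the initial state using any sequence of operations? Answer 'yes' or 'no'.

BFS explored all 294 reachable states.
Reachable set includes: (0,0,0), (0,0,1), (0,0,2), (0,0,3), (0,0,4), (0,0,5), (0,0,6), (0,0,7), (0,0,8), (0,1,0), (0,1,1), (0,1,2) ...
Target (A=1, B=4, C=1) not in reachable set → no.

Answer: no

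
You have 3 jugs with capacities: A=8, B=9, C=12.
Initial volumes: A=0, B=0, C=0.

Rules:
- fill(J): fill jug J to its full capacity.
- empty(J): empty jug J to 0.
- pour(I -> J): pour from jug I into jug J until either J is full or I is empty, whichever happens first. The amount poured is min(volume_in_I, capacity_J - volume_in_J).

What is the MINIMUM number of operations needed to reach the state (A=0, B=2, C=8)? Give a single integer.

BFS from (A=0, B=0, C=0). One shortest path:
  1. fill(B) -> (A=0 B=9 C=0)
  2. pour(B -> A) -> (A=8 B=1 C=0)
  3. empty(A) -> (A=0 B=1 C=0)
  4. pour(B -> A) -> (A=1 B=0 C=0)
  5. fill(B) -> (A=1 B=9 C=0)
  6. pour(B -> A) -> (A=8 B=2 C=0)
  7. pour(A -> C) -> (A=0 B=2 C=8)
Reached target in 7 moves.

Answer: 7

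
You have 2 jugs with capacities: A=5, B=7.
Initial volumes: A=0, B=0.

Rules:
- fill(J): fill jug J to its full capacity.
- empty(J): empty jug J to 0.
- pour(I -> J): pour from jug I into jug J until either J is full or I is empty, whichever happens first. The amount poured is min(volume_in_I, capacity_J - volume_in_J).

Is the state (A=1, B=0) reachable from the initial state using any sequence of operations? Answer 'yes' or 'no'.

BFS from (A=0, B=0):
  1. fill(A) -> (A=5 B=0)
  2. pour(A -> B) -> (A=0 B=5)
  3. fill(A) -> (A=5 B=5)
  4. pour(A -> B) -> (A=3 B=7)
  5. empty(B) -> (A=3 B=0)
  6. pour(A -> B) -> (A=0 B=3)
  7. fill(A) -> (A=5 B=3)
  8. pour(A -> B) -> (A=1 B=7)
  9. empty(B) -> (A=1 B=0)
Target reached → yes.

Answer: yes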